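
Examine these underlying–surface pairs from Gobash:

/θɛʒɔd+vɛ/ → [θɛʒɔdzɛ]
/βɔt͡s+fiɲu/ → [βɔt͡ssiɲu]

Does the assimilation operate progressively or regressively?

progressive

Comparing underlying and surface forms, /v/ → [z] is the alternation; the neighbouring /d/ is constant.
/v/ is labiodental while /d/ is alveolar; the output [z] is alveolar, matching the trigger — so the feature that spreads is place.
The same holds elsewhere in the data: /f/ → [s] after /t͡s/ (labiodental → alveolar, matching alveolar) — only place changes, and always toward the preceding segment.
The trigger is the preceding segment, so the direction is progressive (perseverative).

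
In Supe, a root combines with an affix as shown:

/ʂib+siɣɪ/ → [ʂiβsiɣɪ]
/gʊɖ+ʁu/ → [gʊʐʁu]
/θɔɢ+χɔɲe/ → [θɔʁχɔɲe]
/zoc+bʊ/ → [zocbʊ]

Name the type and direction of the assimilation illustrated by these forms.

regressive manner assimilation

Comparing underlying and surface forms, /b/ → [β] is the alternation; the neighbouring /s/ is constant.
The change stop → fricative matches the manner of the following /s/, identifying this as manner assimilation.
Place and voice are unchanged, so the assimilation is partial, not total.
The same holds elsewhere in the data: /ɖ/ → [ʐ] before /ʁ/ (stop → fricative, matching a fricative); /ɢ/ → [ʁ] before /χ/ (stop → fricative, matching a fricative) — only manner changes, and always toward the following segment.
No alternation appears in [zocbʊ]: there the adjacent consonants already agree in manner (/c/ and /b/ are both stops), so this form is consistent with the same rule.
The trigger is the following segment, so the direction is regressive (anticipatory).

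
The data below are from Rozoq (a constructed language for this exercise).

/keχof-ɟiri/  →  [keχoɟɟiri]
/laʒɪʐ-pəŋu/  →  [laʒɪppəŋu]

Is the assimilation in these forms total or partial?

total assimilation

Comparing underlying and surface forms, /f/ → [ɟ] is the alternation; the neighbouring /ɟ/ is constant.
The output [ɟ] is identical to the trigger /ɟ/ — every feature (place, manner, voicing) has been copied — so this is total assimilation.
The other form behaves the same way: /ʐ/ → [p] before /p/ — in each case the output is a copy of the following consonant.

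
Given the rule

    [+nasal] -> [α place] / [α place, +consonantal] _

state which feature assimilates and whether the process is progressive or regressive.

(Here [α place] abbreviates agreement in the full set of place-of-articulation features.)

The shared variable α links the value of the place features (abbreviated [place]) on the target to the same value on the neighbouring segment, so place is the feature that assimilates.
Since the environment is written before the underscore, the trigger precedes the target; the direction is progressive.

progressive place assimilation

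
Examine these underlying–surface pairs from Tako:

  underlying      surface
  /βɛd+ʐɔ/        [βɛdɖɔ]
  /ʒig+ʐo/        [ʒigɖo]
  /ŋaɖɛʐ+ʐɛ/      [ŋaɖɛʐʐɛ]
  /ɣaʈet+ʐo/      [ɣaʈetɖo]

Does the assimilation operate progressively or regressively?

The segment that alternates is /ʐ/, which surfaces as [ɖ] when adjacent to /d/.
The change fricative → stop matches the manner of the preceding /d/, identifying this as manner assimilation.
Checking the remaining alternations: /ʐ/ → [ɖ] after /g/ (fricative → stop, matching a stop); /ʐ/ → [ɖ] after /t/ (fricative → stop, matching a stop) — only manner changes, and always toward the preceding segment.
Nothing changes in [ŋaɖɛʐʐɛ]: there the adjacent consonants already agree in manner (/ʐ/ and /ʐ/ are both fricatives), so this form is consistent with the same rule.
The trigger is the preceding segment, so the direction is progressive (perseverative).

progressive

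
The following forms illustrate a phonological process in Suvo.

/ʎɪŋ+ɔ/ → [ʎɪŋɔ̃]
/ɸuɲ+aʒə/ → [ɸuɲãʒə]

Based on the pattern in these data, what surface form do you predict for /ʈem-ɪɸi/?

The data show progressive nasality assimilation (vowel nasalisation): /ɔ/ → [ɔ̃] after /ŋ/; /a/ → [ã] after /ɲ/ — a vowel is nasalised by an immediately preceding nasal consonant.
/ɪ/ sits next to the nasal /m/ and is therefore nasalised to [ɪ̃].

[ʈemɪ̃ɸi]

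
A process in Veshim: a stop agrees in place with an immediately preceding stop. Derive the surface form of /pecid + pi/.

The rule targets /p/ (voiceless bilabial stop), which sits after the trigger /d/ (alveolar).
The voiceless alveolar stop is [t], so /p/ → [t].

[pecidti]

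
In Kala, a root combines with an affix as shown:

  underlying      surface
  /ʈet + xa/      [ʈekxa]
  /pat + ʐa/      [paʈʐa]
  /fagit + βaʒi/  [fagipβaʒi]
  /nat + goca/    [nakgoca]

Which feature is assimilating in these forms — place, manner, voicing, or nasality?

place

Comparing underlying and surface forms, /t/ → [k] is the alternation; the neighbouring /x/ is constant.
The change alveolar → velar matches the place of the following /x/, identifying this as place assimilation.
The other alternating forms pattern the same way: /t/ → [ʈ] before /ʐ/ (alveolar → retroflex, matching retroflex); /t/ → [p] before /β/ (alveolar → bilabial, matching bilabial); /t/ → [k] before /g/ (alveolar → velar, matching velar) — only place changes, and always toward the following segment.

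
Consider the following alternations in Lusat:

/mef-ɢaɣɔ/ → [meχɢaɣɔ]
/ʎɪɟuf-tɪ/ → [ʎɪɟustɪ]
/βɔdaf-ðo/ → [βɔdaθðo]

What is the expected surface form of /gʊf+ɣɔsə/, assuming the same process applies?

[gʊxɣɔsə]

The data show regressive place assimilation: /f/ → [χ] before /ɢ/; /f/ → [s] before /t/; /f/ → [θ] before /ð/. In each pair only place changes, matching the following consonant, while manner and voice stay constant.
The rule targets /f/ (voiceless labiodental fricative), which sits before the trigger /ɣ/ (velar).
Changing only its place to velar gives [x] — the voiceless velar fricative.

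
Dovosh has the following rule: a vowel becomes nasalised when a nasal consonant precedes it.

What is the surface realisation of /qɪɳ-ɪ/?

[qɪɳɪ̃]

/ɪ/ sits next to the nasal /ɳ/ and is therefore nasalised to [ɪ̃].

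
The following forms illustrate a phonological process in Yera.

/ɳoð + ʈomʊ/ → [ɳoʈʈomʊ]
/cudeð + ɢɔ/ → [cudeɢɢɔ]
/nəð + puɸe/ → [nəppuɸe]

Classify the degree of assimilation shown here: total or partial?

Comparing underlying and surface forms, /ð/ → [ʈ] is the alternation; the neighbouring /ʈ/ is constant.
The output [ʈ] is identical to the trigger /ʈ/ — every feature (place, manner, voicing) has been copied — so this is total assimilation.
The other forms behave the same way: /ð/ → [ɢ] before /ɢ/; /ð/ → [p] before /p/ — in each case the output is a copy of the following consonant.

total assimilation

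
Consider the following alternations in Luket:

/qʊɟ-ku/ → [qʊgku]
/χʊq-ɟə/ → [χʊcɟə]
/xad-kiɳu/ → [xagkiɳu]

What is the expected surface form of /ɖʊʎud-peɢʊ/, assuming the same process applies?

The data show regressive place assimilation: /ɟ/ → [g] before /k/; /q/ → [c] before /ɟ/; /d/ → [g] before /k/. In each pair only place changes, matching the following consonant, while manner and voice stay constant.
The rule targets /d/ (voiced alveolar stop), which sits before the trigger /p/ (bilabial).
Changing only its place to bilabial gives [b] — the voiced bilabial stop.

[ɖʊʎubpeɢʊ]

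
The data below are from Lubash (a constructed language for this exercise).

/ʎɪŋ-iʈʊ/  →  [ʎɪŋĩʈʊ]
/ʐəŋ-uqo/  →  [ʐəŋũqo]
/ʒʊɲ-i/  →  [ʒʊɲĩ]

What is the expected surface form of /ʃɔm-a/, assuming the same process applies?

The data show progressive nasality assimilation (vowel nasalisation): /i/ → [ĩ] after /ŋ/; /u/ → [ũ] after /ŋ/; /i/ → [ĩ] after /ɲ/ — a vowel is nasalised by an immediately preceding nasal consonant.
The vowel /a/ is adjacent to the preceding nasal /m/, so it acquires [+nasal] and surfaces as [ã].

[ʃɔmã]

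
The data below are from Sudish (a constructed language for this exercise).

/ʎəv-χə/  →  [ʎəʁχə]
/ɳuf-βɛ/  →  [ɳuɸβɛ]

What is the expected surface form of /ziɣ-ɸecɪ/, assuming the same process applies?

[ziβɸecɪ]

The data show regressive place assimilation: /v/ → [ʁ] before /χ/; /f/ → [ɸ] before /β/. In each pair only place changes, matching the following consonant, while manner and voice stay constant.
The rule targets /ɣ/ (voiced velar fricative), which sits before the trigger /ɸ/ (bilabial).
The voiced bilabial fricative is [β], so /ɣ/ → [β].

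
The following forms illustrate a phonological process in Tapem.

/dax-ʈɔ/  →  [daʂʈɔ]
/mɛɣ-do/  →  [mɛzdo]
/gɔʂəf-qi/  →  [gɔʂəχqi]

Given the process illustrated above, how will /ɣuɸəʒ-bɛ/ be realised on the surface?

The data show regressive place assimilation: /x/ → [ʂ] before /ʈ/; /ɣ/ → [z] before /d/; /f/ → [χ] before /q/. In each pair only place changes, matching the following consonant, while manner and voice stay constant.
/ʒ/ is a voiced postalveolar fricative. The following trigger /b/ is bilabial, so /ʒ/ must become bilabial as well.
Changing only its place to bilabial gives [β] — the voiced bilabial fricative.

[ɣuɸəβbɛ]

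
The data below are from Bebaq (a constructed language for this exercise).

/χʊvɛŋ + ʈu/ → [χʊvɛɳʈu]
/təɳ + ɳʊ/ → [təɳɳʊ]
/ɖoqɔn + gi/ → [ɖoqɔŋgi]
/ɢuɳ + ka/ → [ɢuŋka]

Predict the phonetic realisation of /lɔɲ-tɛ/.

[lɔntɛ]

The data show regressive place assimilation: /ŋ/ → [ɳ] before /ʈ/; /n/ → [ŋ] before /g/; /ɳ/ → [ŋ] before /k/. In each pair only place changes, matching the following consonant, while manner and voice stay constant.
No alternation appears in [təɳɳʊ]: there the adjacent consonants already agree in place (/ɳ/ and /ɳ/ are both retroflex), so this form is consistent with the same rule.
The rule targets /ɲ/ (voiced palatal nasal), which sits before the trigger /t/ (alveolar).
Changing only its place to alveolar gives [n] — the voiced alveolar nasal.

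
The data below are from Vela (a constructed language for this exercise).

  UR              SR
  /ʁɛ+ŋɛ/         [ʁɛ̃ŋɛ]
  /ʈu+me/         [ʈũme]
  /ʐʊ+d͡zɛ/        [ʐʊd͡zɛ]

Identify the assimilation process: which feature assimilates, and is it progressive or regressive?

regressive nasality assimilation (vowel nasalisation)

The vowel /ɛ/ surfaces as nasalised [ɛ̃] next to the following nasal /ŋ/ — it has acquired the [+nasal] feature of its neighbour.
Likewise in the remaining data: /u/ → [ũ] before /m/ — each time a vowel is nasalised next to a following nasal.
No change occurs in [ʐʊd͡zɛ] because the vowel at the boundary is adjacent to an oral consonant, not a nasal (/ʊ/ next to /d͡z/).
Because the conditioning nasal is to the right of the vowel that changes, the process is regressive (anticipatory).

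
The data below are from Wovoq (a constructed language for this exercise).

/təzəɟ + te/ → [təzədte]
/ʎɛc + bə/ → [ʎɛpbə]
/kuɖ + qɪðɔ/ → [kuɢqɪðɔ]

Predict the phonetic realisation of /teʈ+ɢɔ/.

The data show regressive place assimilation: /ɟ/ → [d] before /t/; /c/ → [p] before /b/; /ɖ/ → [ɢ] before /q/. In each pair only place changes, matching the following consonant, while manner and voice stay constant.
/ʈ/ is a voiceless retroflex stop. The following trigger /ɢ/ is uvular, so /ʈ/ must become uvular as well.
The voiceless uvular stop is [q], so /ʈ/ → [q].

[teqɢɔ]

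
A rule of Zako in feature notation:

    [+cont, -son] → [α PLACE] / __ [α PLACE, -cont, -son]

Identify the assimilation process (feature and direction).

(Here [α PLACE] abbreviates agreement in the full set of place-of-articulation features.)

regressive place assimilation

The shared variable α links the value of the place features (abbreviated [PLACE]) on the target to the same value on the neighbouring segment, so place is the feature that assimilates.
Since the environment is written after the underscore, the trigger follows the target; the direction is regressive.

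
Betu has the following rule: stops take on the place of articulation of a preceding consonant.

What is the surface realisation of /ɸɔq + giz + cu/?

The rule targets /g/ (voiced velar stop), which sits after the trigger /q/ (uvular).
Changing only its place to uvular gives [ɢ] — the voiced uvular stop.
At the second juncture, /c/ likewise becomes [t] adjacent to /z/.

[ɸɔqɢiztu]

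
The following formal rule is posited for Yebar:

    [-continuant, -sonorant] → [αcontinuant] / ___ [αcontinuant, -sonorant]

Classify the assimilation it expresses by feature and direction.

regressive manner assimilation

The rule copies [continuant] (continuancy) from the environment onto the target stops; since [±continuant] encodes the stop/fricative manner contrast, the assimilating dimension is manner.
Since the environment is written after the underscore, the trigger follows the target; the direction is regressive.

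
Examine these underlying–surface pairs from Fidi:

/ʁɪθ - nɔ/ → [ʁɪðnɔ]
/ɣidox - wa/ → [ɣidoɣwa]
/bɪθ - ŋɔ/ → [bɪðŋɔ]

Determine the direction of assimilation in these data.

Comparing underlying and surface forms, /θ/ → [ð] is the alternation; the neighbouring /n/ is constant.
/θ/ is voiceless while /n/ is voiced; the output [ð] is voiced, matching the trigger — so the feature that spreads is voicing.
Checking the remaining alternations: /x/ → [ɣ] before /w/ (voiceless → voiced, matching voiced); /θ/ → [ð] before /ŋ/ (voiceless → voiced, matching voiced) — only voicing changes, and always toward the following segment.
The trigger is the following segment, so the direction is regressive (anticipatory).

regressive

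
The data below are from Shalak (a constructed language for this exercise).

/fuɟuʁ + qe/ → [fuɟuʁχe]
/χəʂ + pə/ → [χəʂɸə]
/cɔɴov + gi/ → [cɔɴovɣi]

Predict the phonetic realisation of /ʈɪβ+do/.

The data show progressive manner assimilation: /q/ → [χ] after /ʁ/; /p/ → [ɸ] after /ʂ/; /g/ → [ɣ] after /v/. In each pair only manner changes, matching the preceding consonant, while place and voice stay constant.
/d/ is a voiced alveolar stop. The preceding trigger /β/ is a fricative, so /d/ must become a fricative as well.
Changing only its manner to fricative gives [z] — the voiced alveolar fricative.

[ʈɪβzo]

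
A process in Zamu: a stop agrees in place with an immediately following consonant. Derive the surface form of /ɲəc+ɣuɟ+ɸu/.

/c/ is a voiceless palatal stop. The following trigger /ɣ/ is velar, so /c/ must become velar as well.
The voiceless velar stop is [k], so /c/ → [k].
At the second juncture, /ɟ/ likewise becomes [b] adjacent to /ɸ/.

[ɲəkɣubɸu]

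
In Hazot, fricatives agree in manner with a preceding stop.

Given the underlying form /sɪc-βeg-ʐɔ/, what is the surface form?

/β/ is a voiced bilabial fricative. The preceding trigger /c/ is a stop, so /β/ must become a stop as well.
A voiced bilabial stop is [b], so the surface segment is [b].
The same rule applies at the second boundary: /ʐ/ → [ɖ] next to /g/.

[sɪcbegɖɔ]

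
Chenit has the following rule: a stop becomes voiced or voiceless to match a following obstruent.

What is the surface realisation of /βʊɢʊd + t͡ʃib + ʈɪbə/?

[βʊɢʊtt͡ʃipʈɪbə]

/d/ is a voiced alveolar stop. The following trigger /t͡ʃ/ is voiceless, so /d/ must become voiceless as well.
A voiceless alveolar stop is [t], so the surface segment is [t].
At the second juncture, /b/ likewise becomes [p] adjacent to /ʈ/.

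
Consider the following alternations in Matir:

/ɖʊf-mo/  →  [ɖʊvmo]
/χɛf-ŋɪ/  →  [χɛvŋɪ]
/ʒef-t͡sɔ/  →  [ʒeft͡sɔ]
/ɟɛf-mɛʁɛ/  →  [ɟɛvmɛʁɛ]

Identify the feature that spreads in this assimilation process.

voicing

Underlying /f/ is realised as [v] next to /m/; /m/ itself does not change.
The change voiceless → voiced matches the voicing of the following /m/, identifying this as voicing assimilation.
The same holds elsewhere in the data: /f/ → [v] before /ŋ/ (voiceless → voiced, matching voiced) — only voicing changes, and always toward the following segment.
Nothing changes in [ʒeft͡sɔ]: there the adjacent consonants already agree in voicing (/f/ and /t͡s/ are both voiceless), so this form is consistent with the same rule.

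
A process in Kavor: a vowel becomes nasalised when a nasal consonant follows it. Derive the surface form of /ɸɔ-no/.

[ɸɔ̃no]

The vowel /ɔ/ is adjacent to the following nasal /n/, so it acquires [+nasal] and surfaces as [ɔ̃].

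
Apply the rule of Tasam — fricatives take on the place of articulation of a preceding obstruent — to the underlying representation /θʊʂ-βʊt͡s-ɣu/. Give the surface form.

[θʊʂʐʊt͡szu]

/β/ is a voiced bilabial fricative. The preceding trigger /ʂ/ is retroflex, so /β/ must become retroflex as well.
The voiced retroflex fricative is [ʐ], so /β/ → [ʐ].
At the second juncture, /ɣ/ likewise becomes [z] adjacent to /t͡s/.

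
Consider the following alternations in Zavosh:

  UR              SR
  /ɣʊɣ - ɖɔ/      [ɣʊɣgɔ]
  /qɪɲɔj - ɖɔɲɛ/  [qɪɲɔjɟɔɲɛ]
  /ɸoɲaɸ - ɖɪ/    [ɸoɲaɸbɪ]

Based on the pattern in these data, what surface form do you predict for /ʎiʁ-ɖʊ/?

[ʎiʁɢʊ]

The data show progressive place assimilation: /ɖ/ → [g] after /ɣ/; /ɖ/ → [ɟ] after /j/; /ɖ/ → [b] after /ɸ/. In each pair only place changes, matching the preceding consonant, while manner and voice stay constant.
/ɖ/ is a voiced retroflex stop. The preceding trigger /ʁ/ is uvular, so /ɖ/ must become uvular as well.
A voiced uvular stop is [ɢ], so the surface segment is [ɢ].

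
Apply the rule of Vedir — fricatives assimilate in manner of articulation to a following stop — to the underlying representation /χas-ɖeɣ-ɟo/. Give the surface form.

The rule targets /s/ (voiceless alveolar fricative), which sits before the trigger /ɖ/ (stop).
The voiceless alveolar stop is [t], so /s/ → [t].
At the second juncture, /ɣ/ likewise becomes [g] adjacent to /ɟ/.

[χatɖegɟo]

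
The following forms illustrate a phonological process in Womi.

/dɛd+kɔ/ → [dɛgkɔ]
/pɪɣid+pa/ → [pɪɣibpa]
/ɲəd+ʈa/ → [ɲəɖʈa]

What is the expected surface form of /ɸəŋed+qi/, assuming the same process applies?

The data show regressive place assimilation: /d/ → [g] before /k/; /d/ → [b] before /p/; /d/ → [ɖ] before /ʈ/. In each pair only place changes, matching the following consonant, while manner and voice stay constant.
The rule targets /d/ (voiced alveolar stop), which sits before the trigger /q/ (uvular).
The voiced uvular stop is [ɢ], so /d/ → [ɢ].

[ɸəŋeɢqi]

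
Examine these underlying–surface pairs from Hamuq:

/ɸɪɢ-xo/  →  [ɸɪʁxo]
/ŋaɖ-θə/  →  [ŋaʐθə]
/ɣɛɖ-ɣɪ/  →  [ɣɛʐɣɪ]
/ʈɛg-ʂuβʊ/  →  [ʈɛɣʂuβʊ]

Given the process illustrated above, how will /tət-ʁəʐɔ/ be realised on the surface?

[təsʁəʐɔ]

The data show regressive manner assimilation: /ɢ/ → [ʁ] before /x/; /ɖ/ → [ʐ] before /θ/; /ɖ/ → [ʐ] before /ɣ/; /g/ → [ɣ] before /ʂ/. In each pair only manner changes, matching the following consonant, while place and voice stay constant.
/t/ is a voiceless alveolar stop. The following trigger /ʁ/ is a fricative, so /t/ must become a fricative as well.
A voiceless alveolar fricative is [s], so the surface segment is [s].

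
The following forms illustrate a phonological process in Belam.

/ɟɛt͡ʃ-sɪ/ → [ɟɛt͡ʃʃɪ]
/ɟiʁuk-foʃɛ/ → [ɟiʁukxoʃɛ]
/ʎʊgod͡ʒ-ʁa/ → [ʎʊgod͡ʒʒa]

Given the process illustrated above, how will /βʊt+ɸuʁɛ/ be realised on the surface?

[βʊtsuʁɛ]

The data show progressive place assimilation: /s/ → [ʃ] after /t͡ʃ/; /f/ → [x] after /k/; /ʁ/ → [ʒ] after /d͡ʒ/. In each pair only place changes, matching the preceding consonant, while manner and voice stay constant.
/ɸ/ is a voiceless bilabial fricative. The preceding trigger /t/ is alveolar, so /ɸ/ must become alveolar as well.
The voiceless alveolar fricative is [s], so /ɸ/ → [s].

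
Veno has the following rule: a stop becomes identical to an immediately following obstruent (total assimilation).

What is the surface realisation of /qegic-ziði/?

/c/ is the segment targeted by the rule; it sits immediately before /z/, so it assimilates completely and surfaces as [z].

[qegizziði]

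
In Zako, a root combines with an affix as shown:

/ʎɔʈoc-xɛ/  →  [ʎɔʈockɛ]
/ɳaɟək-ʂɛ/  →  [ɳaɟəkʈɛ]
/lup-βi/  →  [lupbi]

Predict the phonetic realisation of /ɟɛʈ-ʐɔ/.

[ɟɛʈɖɔ]

The data show progressive manner assimilation: /x/ → [k] after /c/; /ʂ/ → [ʈ] after /k/; /β/ → [b] after /p/. In each pair only manner changes, matching the preceding consonant, while place and voice stay constant.
The rule targets /ʐ/ (voiced retroflex fricative), which sits after the trigger /ʈ/ (stop).
The voiced retroflex stop is [ɖ], so /ʐ/ → [ɖ].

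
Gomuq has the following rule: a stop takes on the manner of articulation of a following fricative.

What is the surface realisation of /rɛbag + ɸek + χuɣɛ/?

[rɛbaɣɸexχuɣɛ]

The rule targets /g/ (voiced velar stop), which sits before the trigger /ɸ/ (fricative).
The voiced velar fricative is [ɣ], so /g/ → [ɣ].
The same rule applies at the second boundary: /k/ → [x] next to /χ/.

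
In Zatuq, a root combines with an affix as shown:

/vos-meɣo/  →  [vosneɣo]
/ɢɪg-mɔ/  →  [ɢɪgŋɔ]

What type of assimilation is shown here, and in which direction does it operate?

progressive place assimilation

The segment that alternates is /m/, which surfaces as [n] when adjacent to /s/.
The change bilabial → alveolar matches the place of the preceding /s/, identifying this as place assimilation.
Manner and voice are unchanged, so the assimilation is partial, not total.
Checking the remaining alternation: /m/ → [ŋ] after /g/ (bilabial → velar, matching velar) — only place changes, and always toward the preceding segment.
The trigger is the preceding segment, so the direction is progressive (perseverative).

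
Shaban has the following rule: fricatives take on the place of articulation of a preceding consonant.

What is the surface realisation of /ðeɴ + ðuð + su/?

/ð/ is a voiced dental fricative. The preceding trigger /ɴ/ is uvular, so /ð/ must become uvular as well.
The voiced uvular fricative is [ʁ], so /ð/ → [ʁ].
At the second juncture, /s/ likewise becomes [θ] adjacent to /ð/.

[ðeɴʁuðθu]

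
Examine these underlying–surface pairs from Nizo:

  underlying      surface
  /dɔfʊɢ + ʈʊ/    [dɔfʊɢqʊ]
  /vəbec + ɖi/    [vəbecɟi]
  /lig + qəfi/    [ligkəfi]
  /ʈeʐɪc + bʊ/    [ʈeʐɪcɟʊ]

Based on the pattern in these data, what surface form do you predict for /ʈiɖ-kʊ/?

The data show progressive place assimilation: /ʈ/ → [q] after /ɢ/; /ɖ/ → [ɟ] after /c/; /q/ → [k] after /g/; /b/ → [ɟ] after /c/. In each pair only place changes, matching the preceding consonant, while manner and voice stay constant.
The rule targets /k/ (voiceless velar stop), which sits after the trigger /ɖ/ (retroflex).
Changing only its place to retroflex gives [ʈ] — the voiceless retroflex stop.

[ʈiɖʈʊ]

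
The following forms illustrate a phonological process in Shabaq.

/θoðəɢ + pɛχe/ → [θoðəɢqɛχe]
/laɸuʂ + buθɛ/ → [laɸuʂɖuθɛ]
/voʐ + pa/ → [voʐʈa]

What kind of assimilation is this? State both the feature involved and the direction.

progressive place assimilation

The segment that alternates is /p/, which surfaces as [q] when adjacent to /ɢ/.
The change bilabial → uvular matches the place of the preceding /ɢ/, identifying this as place assimilation.
Manner and voice are unchanged, so the assimilation is partial, not total.
The same holds elsewhere in the data: /b/ → [ɖ] after /ʂ/ (bilabial → retroflex, matching retroflex); /p/ → [ʈ] after /ʐ/ (bilabial → retroflex, matching retroflex) — only place changes, and always toward the preceding segment.
The trigger is the preceding segment, so the direction is progressive (perseverative).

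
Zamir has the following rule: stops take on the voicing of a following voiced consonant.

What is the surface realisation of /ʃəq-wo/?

/q/ is a voiceless uvular stop. The following trigger /w/ is voiced, so /q/ must become voiced as well.
Changing only its voicing to voiced gives [ɢ] — the voiced uvular stop.

[ʃəɢwo]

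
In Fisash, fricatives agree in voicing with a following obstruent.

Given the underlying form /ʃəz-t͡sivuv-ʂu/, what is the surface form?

The rule targets /z/ (voiced alveolar fricative), which sits before the trigger /t͡s/ (voiceless).
The voiceless alveolar fricative is [s], so /z/ → [s].
The same rule applies at the second boundary: /v/ → [f] next to /ʂ/.

[ʃəst͡sivufʂu]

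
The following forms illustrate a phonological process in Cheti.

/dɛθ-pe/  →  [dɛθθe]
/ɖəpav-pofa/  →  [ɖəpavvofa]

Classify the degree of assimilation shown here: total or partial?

total assimilation

Underlying /p/ is realised as [θ] next to /θ/; /θ/ itself does not change.
The output [θ] is identical to the trigger /θ/ — every feature (place, manner, voicing) has been copied — so this is total assimilation.
The remaining alternation confirms this: /p/ → [v] after /v/ — in each case the output is a copy of the preceding consonant.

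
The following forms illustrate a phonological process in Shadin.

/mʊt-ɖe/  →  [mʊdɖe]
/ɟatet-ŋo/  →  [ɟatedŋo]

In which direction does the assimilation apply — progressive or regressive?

regressive

Comparing underlying and surface forms, /t/ → [d] is the alternation; the neighbouring /ɖ/ is constant.
/t/ is voiceless while /ɖ/ is voiced; the output [d] is voiced, matching the trigger — so the feature that spreads is voicing.
Checking the remaining alternation: /t/ → [d] before /ŋ/ (voiceless → voiced, matching voiced) — only voicing changes, and always toward the following segment.
The trigger is the following segment, so the direction is regressive (anticipatory).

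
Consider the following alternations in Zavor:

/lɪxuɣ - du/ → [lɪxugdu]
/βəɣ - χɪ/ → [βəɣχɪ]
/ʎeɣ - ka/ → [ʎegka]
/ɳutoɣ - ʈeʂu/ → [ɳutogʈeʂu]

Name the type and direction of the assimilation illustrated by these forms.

The segment that alternates is /ɣ/, which surfaces as [g] when adjacent to /d/.
/ɣ/ is a fricative while /d/ is a stop; the output [g] is a stop, matching the trigger — so the feature that spreads is manner.
Place and voice are unchanged, so the assimilation is partial, not total.
The other alternating forms pattern the same way: /ɣ/ → [g] before /k/ (fricative → stop, matching a stop); /ɣ/ → [g] before /ʈ/ (fricative → stop, matching a stop) — only manner changes, and always toward the following segment.
Nothing changes in [βəɣχɪ]: there the adjacent consonants already agree in manner (/ɣ/ and /χ/ are both fricatives), so this form is consistent with the same rule.
The trigger is the following segment, so the direction is regressive (anticipatory).

regressive manner assimilation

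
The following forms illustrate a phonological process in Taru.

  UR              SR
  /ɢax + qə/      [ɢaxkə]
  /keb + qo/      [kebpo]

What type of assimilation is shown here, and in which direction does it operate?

progressive place assimilation

Underlying /q/ is realised as [k] next to /x/; /x/ itself does not change.
/q/ is uvular while /x/ is velar; the output [k] is velar, matching the trigger — so the feature that spreads is place.
Manner and voice are unchanged, so the assimilation is partial, not total.
Checking the remaining alternation: /q/ → [p] after /b/ (uvular → bilabial, matching bilabial) — only place changes, and always toward the preceding segment.
Since the segment that changes follows the conditioning segment, the assimilation is progressive.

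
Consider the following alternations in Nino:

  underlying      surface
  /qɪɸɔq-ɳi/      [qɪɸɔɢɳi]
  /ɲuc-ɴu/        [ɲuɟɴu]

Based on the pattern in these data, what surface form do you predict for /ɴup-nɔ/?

The data show regressive voicing assimilation: /q/ → [ɢ] before /ɳ/; /c/ → [ɟ] before /ɴ/. In each pair only voicing changes, matching the following consonant, while place and manner stay constant.
/p/ is a voiceless bilabial stop. The following trigger /n/ is voiced, so /p/ must become voiced as well.
Changing only its voicing to voiced gives [b] — the voiced bilabial stop.

[ɴubnɔ]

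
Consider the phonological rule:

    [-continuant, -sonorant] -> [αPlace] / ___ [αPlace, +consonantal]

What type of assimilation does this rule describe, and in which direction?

regressive place assimilation

The rule copies the place features (abbreviated [Place]) from the environment onto the target, so the assimilating feature is place.
The conditioning segment sits to the right of the focus bar, meaning the trigger follows the segment that changes — regressive assimilation.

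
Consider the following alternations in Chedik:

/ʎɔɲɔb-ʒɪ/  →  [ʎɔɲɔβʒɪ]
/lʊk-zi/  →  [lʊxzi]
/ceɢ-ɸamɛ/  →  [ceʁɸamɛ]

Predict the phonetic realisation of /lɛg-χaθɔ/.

The data show regressive manner assimilation: /b/ → [β] before /ʒ/; /k/ → [x] before /z/; /ɢ/ → [ʁ] before /ɸ/. In each pair only manner changes, matching the following consonant, while place and voice stay constant.
The rule targets /g/ (voiced velar stop), which sits before the trigger /χ/ (fricative).
Changing only its manner to fricative gives [ɣ] — the voiced velar fricative.

[lɛɣχaθɔ]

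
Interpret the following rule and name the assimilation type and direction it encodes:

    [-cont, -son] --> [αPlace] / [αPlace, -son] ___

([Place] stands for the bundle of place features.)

progressive place assimilation

The shared variable α links the value of the place features (abbreviated [Place]) on the target to the same value on the neighbouring segment, so place is the feature that assimilates.
The conditioning segment sits to the left of the focus bar, meaning the trigger precedes the segment that changes — progressive assimilation.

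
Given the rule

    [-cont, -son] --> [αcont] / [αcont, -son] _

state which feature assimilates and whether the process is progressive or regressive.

progressive manner assimilation

The rule copies [cont] (continuancy) from the environment onto the target stops; since [±cont] encodes the stop/fricative manner contrast, the assimilating dimension is manner.
The conditioning segment sits to the left of the focus bar, meaning the trigger precedes the segment that changes — progressive assimilation.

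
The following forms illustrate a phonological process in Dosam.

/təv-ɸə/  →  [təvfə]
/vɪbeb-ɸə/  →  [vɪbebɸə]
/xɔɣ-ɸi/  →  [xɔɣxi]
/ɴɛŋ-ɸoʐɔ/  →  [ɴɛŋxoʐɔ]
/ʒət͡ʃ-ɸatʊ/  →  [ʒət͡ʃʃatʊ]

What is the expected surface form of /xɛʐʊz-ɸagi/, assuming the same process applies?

The data show progressive place assimilation: /ɸ/ → [f] after /v/; /ɸ/ → [x] after /ɣ/; /ɸ/ → [x] after /ŋ/; /ɸ/ → [ʃ] after /t͡ʃ/. In each pair only place changes, matching the preceding consonant, while manner and voice stay constant.
Nothing changes in [vɪbebɸə]: there the adjacent consonants already agree in place (/ɸ/ and /b/ are both bilabial), so this form is consistent with the same rule.
/ɸ/ is a voiceless bilabial fricative. The preceding trigger /z/ is alveolar, so /ɸ/ must become alveolar as well.
Changing only its place to alveolar gives [s] — the voiceless alveolar fricative.

[xɛʐʊzsagi]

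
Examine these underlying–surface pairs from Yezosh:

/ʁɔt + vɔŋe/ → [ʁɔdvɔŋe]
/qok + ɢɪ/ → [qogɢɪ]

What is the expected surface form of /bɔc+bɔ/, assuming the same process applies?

[bɔɟbɔ]

The data show regressive voicing assimilation: /t/ → [d] before /v/; /k/ → [g] before /ɢ/. In each pair only voicing changes, matching the following consonant, while place and manner stay constant.
The rule targets /c/ (voiceless palatal stop), which sits before the trigger /b/ (voiced).
Changing only its voicing to voiced gives [ɟ] — the voiced palatal stop.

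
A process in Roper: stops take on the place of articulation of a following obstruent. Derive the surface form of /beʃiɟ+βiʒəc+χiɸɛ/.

/ɟ/ is a voiced palatal stop. The following trigger /β/ is bilabial, so /ɟ/ must become bilabial as well.
A voiced bilabial stop is [b], so the surface segment is [b].
The same rule applies at the second boundary: /c/ → [q] next to /χ/.

[beʃibβiʒəqχiɸɛ]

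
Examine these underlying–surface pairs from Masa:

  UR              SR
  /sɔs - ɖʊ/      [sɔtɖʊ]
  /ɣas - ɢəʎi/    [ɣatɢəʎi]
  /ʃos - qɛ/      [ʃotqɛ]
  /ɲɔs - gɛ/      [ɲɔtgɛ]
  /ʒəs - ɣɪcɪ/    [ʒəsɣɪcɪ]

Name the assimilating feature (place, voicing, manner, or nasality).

The segment that alternates is /s/, which surfaces as [t] when adjacent to /ɖ/.
/s/ is a fricative while /ɖ/ is a stop; the output [t] is a stop, matching the trigger — so the feature that spreads is manner.
Checking the remaining alternations: /s/ → [t] before /ɢ/ (fricative → stop, matching a stop); /s/ → [t] before /q/ (fricative → stop, matching a stop); /s/ → [t] before /g/ (fricative → stop, matching a stop) — only manner changes, and always toward the following segment.
No alternation appears in [ʒəsɣɪcɪ]: there the adjacent consonants already agree in manner (/s/ and /ɣ/ are both fricatives), so this form is consistent with the same rule.

manner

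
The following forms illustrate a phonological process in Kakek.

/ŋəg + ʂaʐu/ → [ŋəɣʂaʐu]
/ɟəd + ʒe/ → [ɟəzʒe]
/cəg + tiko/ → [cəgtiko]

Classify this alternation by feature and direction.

regressive manner assimilation

The segment that alternates is /g/, which surfaces as [ɣ] when adjacent to /ʂ/.
/g/ is a stop while /ʂ/ is a fricative; the output [ɣ] is a fricative, matching the trigger — so the feature that spreads is manner.
Place and voice are unchanged, so the assimilation is partial, not total.
Checking the remaining alternation: /d/ → [z] before /ʒ/ (stop → fricative, matching a fricative) — only manner changes, and always toward the following segment.
No alternation appears in [cəgtiko]: there the adjacent consonants already agree in manner (/g/ and /t/ are both stops), so this form is consistent with the same rule.
Since the segment that changes precedes the conditioning segment, the assimilation is regressive.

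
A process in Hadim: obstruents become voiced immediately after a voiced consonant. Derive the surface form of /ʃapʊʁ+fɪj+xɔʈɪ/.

[ʃapʊʁvɪjɣɔʈɪ]

The rule targets /f/ (voiceless labiodental fricative), which sits after the trigger /ʁ/ (voiced).
The voiced labiodental fricative is [v], so /f/ → [v].
The same rule applies at the second boundary: /x/ → [ɣ] next to /j/.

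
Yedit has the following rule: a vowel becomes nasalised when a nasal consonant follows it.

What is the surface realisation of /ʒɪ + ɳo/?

The vowel /ɪ/ is adjacent to the following nasal /ɳ/, so it acquires [+nasal] and surfaces as [ɪ̃].

[ʒɪ̃ɳo]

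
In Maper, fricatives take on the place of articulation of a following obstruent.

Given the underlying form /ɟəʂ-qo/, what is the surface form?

The rule targets /ʂ/ (voiceless retroflex fricative), which sits before the trigger /q/ (uvular).
The voiceless uvular fricative is [χ], so /ʂ/ → [χ].

[ɟəχqo]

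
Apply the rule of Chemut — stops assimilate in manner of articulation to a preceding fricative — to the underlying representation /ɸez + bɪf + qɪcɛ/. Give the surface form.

[ɸezβɪfχɪcɛ]

The rule targets /b/ (voiced bilabial stop), which sits after the trigger /z/ (fricative).
A voiced bilabial fricative is [β], so the surface segment is [β].
The same rule applies at the second boundary: /q/ → [χ] next to /f/.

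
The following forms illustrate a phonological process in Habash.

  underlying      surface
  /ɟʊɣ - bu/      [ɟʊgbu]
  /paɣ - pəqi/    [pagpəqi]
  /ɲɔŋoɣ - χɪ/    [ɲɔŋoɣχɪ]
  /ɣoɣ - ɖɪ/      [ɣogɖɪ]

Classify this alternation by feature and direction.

The segment that alternates is /ɣ/, which surfaces as [g] when adjacent to /b/.
/ɣ/ is a fricative while /b/ is a stop; the output [g] is a stop, matching the trigger — so the feature that spreads is manner.
Place and voice are unchanged, so the assimilation is partial, not total.
The other alternating forms pattern the same way: /ɣ/ → [g] before /p/ (fricative → stop, matching a stop); /ɣ/ → [g] before /ɖ/ (fricative → stop, matching a stop) — only manner changes, and always toward the following segment.
Nothing changes in [ɲɔŋoɣχɪ]: there the adjacent consonants already agree in manner (/ɣ/ and /χ/ are both fricatives), so this form is consistent with the same rule.
The trigger is the following segment, so the direction is regressive (anticipatory).

regressive manner assimilation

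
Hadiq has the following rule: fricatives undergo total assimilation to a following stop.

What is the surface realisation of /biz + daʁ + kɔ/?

[biddakkɔ]

/z/ is the segment targeted by the rule; it sits immediately before /d/, so it assimilates completely and surfaces as [d].
At the second juncture, /ʁ/ likewise becomes [k] adjacent to /k/.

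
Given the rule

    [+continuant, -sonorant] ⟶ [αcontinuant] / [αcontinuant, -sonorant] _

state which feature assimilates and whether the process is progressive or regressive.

progressive manner assimilation

The rule copies [continuant] (continuancy) from the environment onto the target fricatives; since [±continuant] encodes the stop/fricative manner contrast, the assimilating dimension is manner.
Since the environment is written before the underscore, the trigger precedes the target; the direction is progressive.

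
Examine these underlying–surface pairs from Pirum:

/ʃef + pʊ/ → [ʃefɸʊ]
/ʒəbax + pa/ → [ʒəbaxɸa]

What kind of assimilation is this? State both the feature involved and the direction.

progressive manner assimilation

Comparing underlying and surface forms, /p/ → [ɸ] is the alternation; the neighbouring /f/ is constant.
The change stop → fricative matches the manner of the preceding /f/, identifying this as manner assimilation.
Place and voice are unchanged, so the assimilation is partial, not total.
The same holds elsewhere in the data: /p/ → [ɸ] after /x/ (stop → fricative, matching a fricative) — only manner changes, and always toward the preceding segment.
The trigger is the preceding segment, so the direction is progressive (perseverative).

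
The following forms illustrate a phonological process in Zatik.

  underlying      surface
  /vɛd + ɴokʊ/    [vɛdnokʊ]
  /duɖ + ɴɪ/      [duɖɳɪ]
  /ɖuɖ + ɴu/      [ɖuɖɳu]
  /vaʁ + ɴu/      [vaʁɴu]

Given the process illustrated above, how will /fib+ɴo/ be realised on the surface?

[fibmo]

The data show progressive place assimilation: /ɴ/ → [n] after /d/; /ɴ/ → [ɳ] after /ɖ/. In each pair only place changes, matching the preceding consonant, while manner and voice stay constant.
No alternation appears in [vaʁɴu]: there the adjacent consonants already agree in place (/ɴ/ and /ʁ/ are both uvular), so this form is consistent with the same rule.
/ɴ/ is a voiced uvular nasal. The preceding trigger /b/ is bilabial, so /ɴ/ must become bilabial as well.
A voiced bilabial nasal is [m], so the surface segment is [m].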